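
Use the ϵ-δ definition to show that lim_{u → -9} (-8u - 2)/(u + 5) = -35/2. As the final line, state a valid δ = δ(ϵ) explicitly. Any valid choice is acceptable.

Let ϵ > 0 be given. We want δ > 0 with 0 < |u + 9| < δ ⇒ |(-8u - 2)/(u + 5) + 35/2| < ϵ.
Combining over a common denominator, (-8u - 2)/(u + 5) + 35/2 = [(-8u - 2)·(-4) − 70·(u + 5)] / [(-4)·(u + 5)] = -38(u + 9) / ((-4)(u + 5)).
So |(-8u - 2)/(u + 5) + 35/2| = 38|u + 9| / (4·|u + 5|).
Require δ ≤ 2, so |u + 5| ≥ |-4| − |u + 9| > 4 − 2 = 2.
Hence |(-8u - 2)/(u + 5) + 35/2| < 38|u + 9|/(4·2) = (19/4)|u + 9|, which is < ϵ once |u + 9| < (4/19)ϵ.
Take δ = min(2, (4/19)ϵ). Then 0 < |u + 9| < δ forces both bounds, so |(-8u - 2)/(u + 5) + 35/2| < ϵ.

δ = min(2, (4/19)ϵ)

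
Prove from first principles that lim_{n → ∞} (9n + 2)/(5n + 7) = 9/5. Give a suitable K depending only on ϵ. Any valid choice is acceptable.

K = (53/25)/ϵ

Fix ϵ > 0. For n ≥ 1, |(9n + 2)/(5n + 7) − (9/5)| = |-53|/(5(5n + 7)) = 53/(5(5n + 7)).
Since 5n + 7 ≥ 5n for n ≥ 1, this is ≤ 53/(5·5n) = (53/25)/n.
So |(9n + 2)/(5n + 7) − (9/5)| < ϵ whenever n > (53/25)/ϵ.
Take K = (53/25)/ϵ. If n > K then |(9n + 2)/(5n + 7) − (9/5)| ≤ (53/25)/n < ϵ.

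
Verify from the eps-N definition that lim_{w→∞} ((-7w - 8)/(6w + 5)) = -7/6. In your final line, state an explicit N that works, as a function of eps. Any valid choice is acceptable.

N = (13/36)/eps

Suppose eps > 0. We seek N > 0 such that w > N implies |(-7w - 8)/(6w + 5) + 7/6| < eps.
(-7w - 8)/(6w + 5) + 7/6 = (6(-7w - 8) − (-7)(6w + 5)) / (6(6w + 5)) = -13/(6(6w + 5)).
For w > 0 we have 6w + 5 > 6w, so |(-7w - 8)/(6w + 5) + 7/6| = 13/(6(6w + 5)) < 13/(6·6w) = (13/36)/w.
Thus |(-7w - 8)/(6w + 5) + 7/6| < eps whenever w > (13/36)/eps.
Take N = (13/36)/eps. If w > N then |(-7w - 8)/(6w + 5) + 7/6| < (13/36)/w < eps.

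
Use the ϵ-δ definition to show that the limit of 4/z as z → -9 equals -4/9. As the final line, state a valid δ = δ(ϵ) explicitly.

Let ϵ > 0 be given. We seek δ > 0 such that 0 < |z + 9| < δ implies |4/z + 4/9| < ϵ.
|4/z + 4/9| = 4·|-9 − z|/(9·|z|) = 4|z + 9|/(9|z|).
Restrict δ ≤ 9/2. Then |z + 9| < 9/2 gives |z| > 9/2, so 9|z| > 81/2.
Then |4/z + 4/9| < 4|z + 9|/(81/2), which is < ϵ when |z + 9| < (81/8)ϵ.
Take δ = min(9/2, (81/8)ϵ). Then 0 < |z + 9| < δ gives both |z + 9| < 9/2 and |z + 9| < (81/8)ϵ, so |4/z + 4/9| < ϵ.

δ = min(9/2, (81/8)ϵ)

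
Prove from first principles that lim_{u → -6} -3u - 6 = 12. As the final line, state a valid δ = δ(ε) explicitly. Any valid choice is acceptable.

Let ε > 0 be given. We need δ > 0 so that 0 < |u + 6| < δ implies |(-3u - 6) − 12| < ε.
|(-3u - 6) − 12| = |-3u - 18| = 3|u + 6|.
Thus it suffices that |u + 6| < ε/3.
Take δ = ε/3. If 0 < |u + 6| < δ then |(-3u - 6) − 12| = 3|u + 6| < 3·(ε/3) = ε.

δ = ε/3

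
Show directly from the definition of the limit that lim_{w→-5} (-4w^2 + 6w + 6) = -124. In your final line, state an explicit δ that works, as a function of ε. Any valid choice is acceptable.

Let ε > 0. We want δ > 0 such that 0 < |w + 5| < δ implies |(-4w^2 + 6w + 6) + 124| < ε.
(-4w^2 + 6w + 6) + 124 = -4w^2 + 6w + 130 = (w + 5)(-4w + 26).
So |(-4w^2 + 6w + 6) + 124| = |w + 5|·|-4w + 26|.
Assume first that |w + 5| < 2, so |w| < 7. Then |-4w + 26| ≤ 4·7 + 26 = 54.
Hence |(-4w^2 + 6w + 6) + 124| ≤ 54|w + 5| < ε provided |w + 5| < ε/54.
Choosing δ = min(2, ε/54) ensures both conditions, hence |(-4w^2 + 6w + 6) + 124| < ε.

δ = min(2, ε/54)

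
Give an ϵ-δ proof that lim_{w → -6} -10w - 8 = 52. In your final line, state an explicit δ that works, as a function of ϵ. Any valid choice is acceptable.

δ = ϵ/10

Suppose ϵ > 0. We need δ > 0 so that 0 < |w + 6| < δ implies |(-10w - 8) − 52| < ϵ.
Since (-10w - 8) − 52 = -10(w + 6), we have |(-10w - 8) − 52| = 10|w + 6|.
Thus it suffices that |w + 6| < ϵ/10.
Choosing δ = ϵ/10 gives |(-10w - 8) − 52| = 10|w + 6| < ϵ whenever |w + 6| < δ.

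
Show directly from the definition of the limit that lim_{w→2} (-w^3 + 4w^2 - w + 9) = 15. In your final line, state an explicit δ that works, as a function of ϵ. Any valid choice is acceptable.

δ = min(1, ϵ/18)

Let ϵ > 0. We want δ > 0 such that 0 < |w − 2| < δ implies |(-w^3 + 4w^2 - w + 9) − 15| < ϵ.
(-w^3 + 4w^2 - w + 9) − 15 = -w^3 + 4w^2 - w - 6 = (w − 2)(-w^2 + 2w + 3).
So |(-w^3 + 4w^2 - w + 9) − 15| = |w − 2|·|-w^2 + 2w + 3|.
Require δ ≤ 1. Then |w − 2| < 1 gives |w| < 3, and by the triangle inequality |-w^2 + 2w + 3| ≤ 3^2 + 2·3 + 3 = 18.
Hence |(-w^3 + 4w^2 - w + 9) − 15| ≤ 18|w − 2| < ϵ provided |w − 2| < ϵ/18.
Choosing δ = min(1, ϵ/18) ensures both conditions, hence |(-w^3 + 4w^2 - w + 9) − 15| < ϵ.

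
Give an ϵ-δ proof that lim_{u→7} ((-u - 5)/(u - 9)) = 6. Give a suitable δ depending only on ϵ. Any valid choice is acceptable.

δ = min(1, (1/7)ϵ)

Suppose ϵ > 0. We want δ > 0 with 0 < |u − 7| < δ ⇒ |(-u - 5)/(u - 9) − 6| < ϵ.
Combining over a common denominator, (-u - 5)/(u - 9) − 6 = [(-u - 5)·(-2) − (-12)·(u - 9)] / [(-2)·(u - 9)] = 14(u − 7) / ((-2)(u - 9)).
So |(-u - 5)/(u - 9) − 6| = 14|u − 7| / (2·|u − 9|).
Require δ ≤ 1, so |u − 9| ≥ |-2| − |u − 7| > 2 − 1 = 1.
Hence |(-u - 5)/(u - 9) − 6| < 14|u − 7|/(2·1) = 7|u − 7|, which is < ϵ once |u − 7| < (1/7)ϵ.
Take δ = min(1, (1/7)ϵ). Then 0 < |u − 7| < δ forces both bounds, so |(-u - 5)/(u - 9) − 6| < ϵ.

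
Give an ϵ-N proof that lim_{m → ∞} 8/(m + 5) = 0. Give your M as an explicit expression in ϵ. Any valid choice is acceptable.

M = 8/ϵ

Suppose ϵ > 0. For m ≥ 1, |8/(m + 5) − 0| = 8/(m + 5) ≤ 8/m.
We need 8/m < ϵ, i.e. m > 8/ϵ.
Take M = 8/ϵ. If m > M then |8/(m + 5)| ≤ 8/m < ϵ.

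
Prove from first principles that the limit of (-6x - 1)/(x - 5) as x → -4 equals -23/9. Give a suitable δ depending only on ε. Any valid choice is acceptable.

Fix ε > 0. We want δ > 0 with 0 < |x + 4| < δ ⇒ |(-6x - 1)/(x - 5) + 23/9| < ε.
Combining over a common denominator, (-6x - 1)/(x - 5) + 23/9 = [(-6x - 1)·(-9) − 23·(x - 5)] / [(-9)·(x - 5)] = 31(x + 4) / ((-9)(x - 5)).
So |(-6x - 1)/(x - 5) + 23/9| = 31|x + 4| / (9·|x − 5|).
Require δ ≤ 9/2, so |x − 5| ≥ |-9| − |x + 4| > 9 − 9/2 = 9/2.
Hence |(-6x - 1)/(x - 5) + 23/9| < 31|x + 4|/(9·(9/2)) = (62/81)|x + 4|, which is < ε once |x + 4| < (81/62)ε.
Take δ = min(9/2, (81/62)ε). Then 0 < |x + 4| < δ forces both bounds, so |(-6x - 1)/(x - 5) + 23/9| < ε.

δ = min(9/2, (81/62)ε)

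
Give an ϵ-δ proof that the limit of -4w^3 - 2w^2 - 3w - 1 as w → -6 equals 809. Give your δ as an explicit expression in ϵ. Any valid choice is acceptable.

δ = min(2, ϵ/567)

Let ϵ > 0. We want δ > 0 such that 0 < |w + 6| < δ implies |(-4w^3 - 2w^2 - 3w - 1) − 809| < ϵ.
(-4w^3 - 2w^2 - 3w - 1) − 809 = -4w^3 - 2w^2 - 3w - 810 = (w + 6)(-4w^2 + 22w - 135).
So |(-4w^3 - 2w^2 - 3w - 1) − 809| = |w + 6|·|-4w^2 + 22w - 135|.
Assume first that |w + 6| < 2, so |w| < 8. Then |-4w^2 + 22w - 135| ≤ 4·8^2 + 22·8 + 135 = 567.
Hence |(-4w^3 - 2w^2 - 3w - 1) − 809| ≤ 567|w + 6| < ϵ provided |w + 6| < ϵ/567.
Choosing δ = min(2, ϵ/567) ensures both conditions, hence |(-4w^3 - 2w^2 - 3w - 1) − 809| < ϵ.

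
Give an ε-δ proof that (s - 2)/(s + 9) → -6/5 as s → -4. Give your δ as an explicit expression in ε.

Let ε > 0. We want δ > 0 with 0 < |s + 4| < δ ⇒ |(s - 2)/(s + 9) + 6/5| < ε.
Combining over a common denominator, (s - 2)/(s + 9) + 6/5 = [(s - 2)·5 − (-6)·(s + 9)] / [5·(s + 9)] = 11(s + 4) / (5(s + 9)).
So |(s - 2)/(s + 9) + 6/5| = 11|s + 4| / (5·|s + 9|).
Require δ ≤ 5/2, so |s + 9| ≥ |5| − |s + 4| > 5 − 5/2 = 5/2.
Hence |(s - 2)/(s + 9) + 6/5| < 11|s + 4|/(5·(5/2)) = (22/25)|s + 4|, which is < ε once |s + 4| < (25/22)ε.
Take δ = min(5/2, (25/22)ε). Then 0 < |s + 4| < δ forces both bounds, so |(s - 2)/(s + 9) + 6/5| < ε.

δ = min(5/2, (25/22)ε)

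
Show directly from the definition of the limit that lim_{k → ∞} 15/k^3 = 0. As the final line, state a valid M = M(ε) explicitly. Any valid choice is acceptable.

M = (15/ε)^{1/3}

Let ε > 0. For k ≥ 1, |15/k^3 − 0| = 15/k^3.
15/k^3 < ε ⇔ k^3 > 15/ε ⇔ k > (15/ε)^{1/3}.
Take M = (15/ε)^{1/3}. Then k > M implies 15/k^3 < ε.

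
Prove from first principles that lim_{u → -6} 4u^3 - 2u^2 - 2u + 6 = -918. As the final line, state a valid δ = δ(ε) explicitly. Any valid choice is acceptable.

δ = min(1, ε/532)

Let ε > 0. We want δ > 0 such that 0 < |u + 6| < δ implies |(4u^3 - 2u^2 - 2u + 6) + 918| < ε.
(4u^3 - 2u^2 - 2u + 6) + 918 = 4u^3 - 2u^2 - 2u + 924 = (u + 6)(4u^2 - 26u + 154).
So |(4u^3 - 2u^2 - 2u + 6) + 918| = |u + 6|·|4u^2 - 26u + 154|.
Assume first that |u + 6| < 1, so |u| < 7. Then |4u^2 - 26u + 154| ≤ 4·7^2 + 26·7 + 154 = 532.
Hence |(4u^3 - 2u^2 - 2u + 6) + 918| ≤ 532|u + 6| < ε provided |u + 6| < ε/532.
Take δ = min(1, ε/532). Then 0 < |u + 6| < δ gives both |u + 6| < 1 and |u + 6| < ε/532, so |(4u^3 - 2u^2 - 2u + 6) + 918| < ε.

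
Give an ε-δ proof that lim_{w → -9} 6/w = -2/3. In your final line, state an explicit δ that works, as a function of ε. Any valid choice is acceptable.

δ = min(9/2, (27/4)ε)

Suppose ε > 0. We seek δ > 0 such that 0 < |w + 9| < δ implies |6/w + 2/3| < ε.
|6/w + 2/3| = 6·|-9 − w|/(9·|w|) = 6|w + 9|/(9|w|).
Restrict δ ≤ 9/2. Then |w + 9| < 9/2 gives |w| > 9/2, so 9|w| > 81/2.
Then |6/w + 2/3| < 6|w + 9|/(81/2), which is < ε when |w + 9| < (27/4)ε.
Take δ = min(9/2, (27/4)ε). Then 0 < |w + 9| < δ gives both |w + 9| < 9/2 and |w + 9| < (27/4)ε, so |6/w + 2/3| < ε.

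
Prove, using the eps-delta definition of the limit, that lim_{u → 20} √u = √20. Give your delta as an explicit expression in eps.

delta = min(20, √20·eps)

Suppose eps > 0. We want delta > 0 such that 0 < |u − 20| < delta implies |√u − √20| < eps.
Multiplying by the conjugate, |√u − √20| = |u − 20|/(√u + √20).
Restrict delta ≤ 20 so that |u − 20| < 20 forces u > 0, and then √u + √20 > √20.
Hence |√u − √20| < |u − 20|/√20, which is < eps once |u − 20| < √20·eps.
Take delta = min(20, √20·eps). If 0 < |u − 20| < delta then u > 0 and |√u − √20| < |u − 20|/√20 < eps.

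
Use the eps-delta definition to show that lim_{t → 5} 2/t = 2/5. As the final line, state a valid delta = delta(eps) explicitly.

Fix eps > 0. We seek delta > 0 such that 0 < |t − 5| < delta implies |2/t − (2/5)| < eps.
|2/t − (2/5)| = 2·|5 − t|/(5·|t|) = 2|t − 5|/(5|t|).
Restrict delta ≤ 5/2. Then |t − 5| < 5/2 gives |t| > 5/2, so 5|t| > 25/2.
Then |2/t − (2/5)| < 2|t − 5|/(25/2), which is < eps when |t − 5| < (25/4)eps.
Take delta = min(5/2, (25/4)eps). Then 0 < |t − 5| < delta gives both |t − 5| < 5/2 and |t − 5| < (25/4)eps, so |2/t − (2/5)| < eps.

delta = min(5/2, (25/4)eps)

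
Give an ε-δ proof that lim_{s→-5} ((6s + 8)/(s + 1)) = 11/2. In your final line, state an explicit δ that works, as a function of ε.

δ = min(2, 4ε)

Let ε > 0 be given. We want δ > 0 with 0 < |s + 5| < δ ⇒ |(6s + 8)/(s + 1) − (11/2)| < ε.
Combining over a common denominator, (6s + 8)/(s + 1) − (11/2) = [(6s + 8)·(-4) − (-22)·(s + 1)] / [(-4)·(s + 1)] = -2(s + 5) / ((-4)(s + 1)).
So |(6s + 8)/(s + 1) − (11/2)| = 2|s + 5| / (4·|s + 1|).
Require δ ≤ 2, so |s + 1| ≥ |-4| − |s + 5| > 4 − 2 = 2.
Hence |(6s + 8)/(s + 1) − (11/2)| < 2|s + 5|/(4·2) = (1/4)|s + 5|, which is < ε once |s + 5| < 4ε.
Take δ = min(2, 4ε). Then 0 < |s + 5| < δ forces both bounds, so |(6s + 8)/(s + 1) − (11/2)| < ε.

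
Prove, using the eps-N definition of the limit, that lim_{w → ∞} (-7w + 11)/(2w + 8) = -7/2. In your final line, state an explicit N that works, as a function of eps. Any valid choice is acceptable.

N = (39/2)/eps

Let eps > 0 be given. We seek N > 0 such that w > N implies |(-7w + 11)/(2w + 8) + 7/2| < eps.
(-7w + 11)/(2w + 8) + 7/2 = (2(-7w + 11) − (-7)(2w + 8)) / (2(2w + 8)) = 78/(2(2w + 8)).
For w > 0 we have 2w + 8 > 2w, so |(-7w + 11)/(2w + 8) + 7/2| = 78/(2(2w + 8)) < 78/(2·2w) = (39/2)/w.
Thus |(-7w + 11)/(2w + 8) + 7/2| < eps whenever w > (39/2)/eps.
Take N = (39/2)/eps. If w > N then |(-7w + 11)/(2w + 8) + 7/2| < (39/2)/w < eps.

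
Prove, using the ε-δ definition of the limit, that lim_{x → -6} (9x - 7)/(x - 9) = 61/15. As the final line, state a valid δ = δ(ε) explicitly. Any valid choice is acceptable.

δ = min(15/2, (225/148)ε)

Suppose ε > 0. We want δ > 0 with 0 < |x + 6| < δ ⇒ |(9x - 7)/(x - 9) − (61/15)| < ε.
Combining over a common denominator, (9x - 7)/(x - 9) − (61/15) = [(9x - 7)·(-15) − (-61)·(x - 9)] / [(-15)·(x - 9)] = -74(x + 6) / ((-15)(x - 9)).
So |(9x - 7)/(x - 9) − (61/15)| = 74|x + 6| / (15·|x − 9|).
Require δ ≤ 15/2, so |x − 9| ≥ |-15| − |x + 6| > 15 − 15/2 = 15/2.
Hence |(9x - 7)/(x - 9) − (61/15)| < 74|x + 6|/(15·(15/2)) = (148/225)|x + 6|, which is < ε once |x + 6| < (225/148)ε.
Take δ = min(15/2, (225/148)ε). Then 0 < |x + 6| < δ forces both bounds, so |(9x - 7)/(x - 9) − (61/15)| < ε.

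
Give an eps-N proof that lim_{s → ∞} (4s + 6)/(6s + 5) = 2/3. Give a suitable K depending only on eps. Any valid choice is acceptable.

K = (4/9)/eps

Let eps > 0. We seek K > 0 such that s > K implies |(4s + 6)/(6s + 5) − (2/3)| < eps.
(4s + 6)/(6s + 5) − (2/3) = (6(4s + 6) − 4(6s + 5)) / (6(6s + 5)) = 16/(6(6s + 5)).
For s > 0 we have 6s + 5 > 6s, so |(4s + 6)/(6s + 5) − (2/3)| = 16/(6(6s + 5)) < 16/(6·6s) = (4/9)/s.
Thus |(4s + 6)/(6s + 5) − (2/3)| < eps whenever s > (4/9)/eps.
Take K = (4/9)/eps. If s > K then |(4s + 6)/(6s + 5) − (2/3)| < (4/9)/s < eps.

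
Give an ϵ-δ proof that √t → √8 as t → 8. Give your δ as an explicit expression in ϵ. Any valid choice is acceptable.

δ = min(8, √8·ϵ)

Fix ϵ > 0. We want δ > 0 such that 0 < |t − 8| < δ implies |√t − √8| < ϵ.
Multiplying by the conjugate, |√t − √8| = |t − 8|/(√t + √8).
Restrict δ ≤ 8 so that |t − 8| < 8 forces t > 0, and then √t + √8 > √8.
Hence |√t − √8| < |t − 8|/√8, which is < ϵ once |t − 8| < √8·ϵ.
Take δ = min(8, √8·ϵ). If 0 < |t − 8| < δ then t > 0 and |√t − √8| < |t − 8|/√8 < ϵ.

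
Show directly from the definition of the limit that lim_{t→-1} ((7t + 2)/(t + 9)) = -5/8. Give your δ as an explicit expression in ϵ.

Let ϵ > 0. We want δ > 0 with 0 < |t + 1| < δ ⇒ |(7t + 2)/(t + 9) + 5/8| < ϵ.
Combining over a common denominator, (7t + 2)/(t + 9) + 5/8 = [(7t + 2)·8 − (-5)·(t + 9)] / [8·(t + 9)] = 61(t + 1) / (8(t + 9)).
So |(7t + 2)/(t + 9) + 5/8| = 61|t + 1| / (8·|t + 9|).
Require δ ≤ 4, so |t + 9| ≥ |8| − |t + 1| > 8 − 4 = 4.
Hence |(7t + 2)/(t + 9) + 5/8| < 61|t + 1|/(8·4) = (61/32)|t + 1|, which is < ϵ once |t + 1| < (32/61)ϵ.
Take δ = min(4, (32/61)ϵ). Then 0 < |t + 1| < δ forces both bounds, so |(7t + 2)/(t + 9) + 5/8| < ϵ.

δ = min(4, (32/61)ϵ)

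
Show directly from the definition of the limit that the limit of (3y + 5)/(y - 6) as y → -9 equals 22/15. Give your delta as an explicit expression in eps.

delta = min(15/2, (225/46)eps)

Fix eps > 0. We want delta > 0 with 0 < |y + 9| < delta ⇒ |(3y + 5)/(y - 6) − (22/15)| < eps.
Combining over a common denominator, (3y + 5)/(y - 6) − (22/15) = [(3y + 5)·(-15) − (-22)·(y - 6)] / [(-15)·(y - 6)] = -23(y + 9) / ((-15)(y - 6)).
So |(3y + 5)/(y - 6) − (22/15)| = 23|y + 9| / (15·|y − 6|).
Require delta ≤ 15/2, so |y − 6| ≥ |-15| − |y + 9| > 15 − 15/2 = 15/2.
Hence |(3y + 5)/(y - 6) − (22/15)| < 23|y + 9|/(15·(15/2)) = (46/225)|y + 9|, which is < eps once |y + 9| < (225/46)eps.
Take delta = min(15/2, (225/46)eps). Then 0 < |y + 9| < delta forces both bounds, so |(3y + 5)/(y - 6) − (22/15)| < eps.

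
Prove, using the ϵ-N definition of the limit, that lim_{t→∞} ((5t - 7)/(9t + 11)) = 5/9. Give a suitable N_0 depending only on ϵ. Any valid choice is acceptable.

Let ϵ > 0. We seek N_0 > 0 such that t > N_0 implies |(5t - 7)/(9t + 11) − (5/9)| < ϵ.
(5t - 7)/(9t + 11) − (5/9) = (9(5t - 7) − 5(9t + 11)) / (9(9t + 11)) = -118/(9(9t + 11)).
For t > 0 we have 9t + 11 > 9t, so |(5t - 7)/(9t + 11) − (5/9)| = 118/(9(9t + 11)) < 118/(9·9t) = (118/81)/t.
Thus |(5t - 7)/(9t + 11) − (5/9)| < ϵ whenever t > (118/81)/ϵ.
Take N_0 = (118/81)/ϵ. If t > N_0 then |(5t - 7)/(9t + 11) − (5/9)| < (118/81)/t < ϵ.

N_0 = (118/81)/ϵ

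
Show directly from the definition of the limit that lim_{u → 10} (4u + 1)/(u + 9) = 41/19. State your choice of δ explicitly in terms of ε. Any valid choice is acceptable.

δ = min(19/2, (361/70)ε)

Fix ε > 0. We want δ > 0 with 0 < |u − 10| < δ ⇒ |(4u + 1)/(u + 9) − (41/19)| < ε.
Combining over a common denominator, (4u + 1)/(u + 9) − (41/19) = [(4u + 1)·19 − 41·(u + 9)] / [19·(u + 9)] = 35(u − 10) / (19(u + 9)).
So |(4u + 1)/(u + 9) − (41/19)| = 35|u − 10| / (19·|u + 9|).
Restrict δ ≤ 19/2. Then |u − 10| < 19/2 gives |u + 9| = |(u − 10) + 19| ≥ 19 − 19/2 = 19/2.
Hence |(4u + 1)/(u + 9) − (41/19)| < 35|u − 10|/(19·(19/2)) = (70/361)|u − 10|, which is < ε once |u − 10| < (361/70)ε.
Take δ = min(19/2, (361/70)ε). Then 0 < |u − 10| < δ forces both bounds, so |(4u + 1)/(u + 9) − (41/19)| < ε.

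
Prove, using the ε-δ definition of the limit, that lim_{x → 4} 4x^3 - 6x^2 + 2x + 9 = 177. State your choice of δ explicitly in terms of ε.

δ = min(1, ε/192)

Let ε > 0. We want δ > 0 such that 0 < |x − 4| < δ implies |(4x^3 - 6x^2 + 2x + 9) − 177| < ε.
(4x^3 - 6x^2 + 2x + 9) − 177 = 4x^3 - 6x^2 + 2x - 168 = (x − 4)(4x^2 + 10x + 42).
So |(4x^3 - 6x^2 + 2x + 9) − 177| = |x − 4|·|4x^2 + 10x + 42|.
Require δ ≤ 1. Then |x − 4| < 1 gives |x| < 5, and by the triangle inequality |4x^2 + 10x + 42| ≤ 4·5^2 + 10·5 + 42 = 192.
Hence |(4x^3 - 6x^2 + 2x + 9) − 177| ≤ 192|x − 4| < ε provided |x − 4| < ε/192.
Take δ = min(1, ε/192). Then 0 < |x − 4| < δ gives both |x − 4| < 1 and |x − 4| < ε/192, so |(4x^3 - 6x^2 + 2x + 9) − 177| < ε.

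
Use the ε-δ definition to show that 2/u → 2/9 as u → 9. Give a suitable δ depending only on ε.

Suppose ε > 0. We seek δ > 0 such that 0 < |u − 9| < δ implies |2/u − (2/9)| < ε.
|2/u − (2/9)| = 2·|9 − u|/(9·|u|) = 2|u − 9|/(9|u|).
Restrict δ ≤ 9/2. Then |u − 9| < 9/2 gives |u| > 9/2, so 9|u| > 81/2.
Then |2/u − (2/9)| < 2|u − 9|/(81/2), which is < ε when |u − 9| < (81/4)ε.
Take δ = min(9/2, (81/4)ε). Then 0 < |u − 9| < δ gives both |u − 9| < 9/2 and |u − 9| < (81/4)ε, so |2/u − (2/9)| < ε.

δ = min(9/2, (81/4)ε)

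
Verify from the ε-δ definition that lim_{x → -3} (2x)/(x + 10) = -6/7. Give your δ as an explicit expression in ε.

δ = min(7/2, (49/40)ε)

Suppose ε > 0. We want δ > 0 with 0 < |x + 3| < δ ⇒ |(2x)/(x + 10) + 6/7| < ε.
Combining over a common denominator, (2x)/(x + 10) + 6/7 = [(2x)·7 − (-6)·(x + 10)] / [7·(x + 10)] = 20(x + 3) / (7(x + 10)).
So |(2x)/(x + 10) + 6/7| = 20|x + 3| / (7·|x + 10|).
Restrict δ ≤ 7/2. Then |x + 3| < 7/2 gives |x + 10| = |(x + 3) + 7| ≥ 7 − 7/2 = 7/2.
Hence |(2x)/(x + 10) + 6/7| < 20|x + 3|/(7·(7/2)) = (40/49)|x + 3|, which is < ε once |x + 3| < (49/40)ε.
Take δ = min(7/2, (49/40)ε). Then 0 < |x + 3| < δ forces both bounds, so |(2x)/(x + 10) + 6/7| < ε.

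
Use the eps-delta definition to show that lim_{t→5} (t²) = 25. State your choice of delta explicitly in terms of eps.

Let eps > 0 be given. We seek delta > 0 with 0 < |t − 5| < delta ⇒ |t² − 25| < eps.
Factor: t² − 25 = (t − 5)(t + 5), so |t² − 25| = |t − 5|·|t + 5|.
Impose delta ≤ 1 so that |t| < 6; then |t + 5| ≤ 11.
Hence |t² − 25| ≤ 11|t − 5|, which is < eps once |t − 5| < eps/11.
Take delta = min(1, eps/11). If 0 < |t − 5| < delta then both bounds hold and |t² − 25| ≤ 11|t − 5| < 11·(eps/11) = eps.

delta = min(1, eps/11)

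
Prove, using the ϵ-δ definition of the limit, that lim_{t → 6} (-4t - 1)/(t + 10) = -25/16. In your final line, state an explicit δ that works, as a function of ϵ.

δ = min(8, (128/39)ϵ)

Let ϵ > 0 be given. We want δ > 0 with 0 < |t − 6| < δ ⇒ |(-4t - 1)/(t + 10) + 25/16| < ϵ.
Combining over a common denominator, (-4t - 1)/(t + 10) + 25/16 = [(-4t - 1)·16 − (-25)·(t + 10)] / [16·(t + 10)] = -39(t − 6) / (16(t + 10)).
So |(-4t - 1)/(t + 10) + 25/16| = 39|t − 6| / (16·|t + 10|).
Restrict δ ≤ 8. Then |t − 6| < 8 gives |t + 10| = |(t − 6) + 16| ≥ 16 − 8 = 8.
Hence |(-4t - 1)/(t + 10) + 25/16| < 39|t − 6|/(16·8) = (39/128)|t − 6|, which is < ϵ once |t − 6| < (128/39)ϵ.
Take δ = min(8, (128/39)ϵ). Then 0 < |t − 6| < δ forces both bounds, so |(-4t - 1)/(t + 10) + 25/16| < ϵ.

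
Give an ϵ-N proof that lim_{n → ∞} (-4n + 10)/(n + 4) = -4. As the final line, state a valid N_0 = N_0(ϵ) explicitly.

Fix ϵ > 0. For n ≥ 1, |(-4n + 10)/(n + 4) + 4| = |26|/((n + 4)) = 26/((n + 4)).
Since n + 4 ≥ n for n ≥ 1, this is ≤ 26/(n) = 26/n.
So |(-4n + 10)/(n + 4) + 4| < ϵ whenever n > 26/ϵ.
Take N_0 = 26/ϵ. If n > N_0 then |(-4n + 10)/(n + 4) + 4| ≤ 26/n < ϵ.

N_0 = 26/ϵ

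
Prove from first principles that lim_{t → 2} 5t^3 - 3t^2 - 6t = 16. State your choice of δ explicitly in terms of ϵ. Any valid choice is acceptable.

δ = min(1, ϵ/74)

Suppose ϵ > 0. We want δ > 0 such that 0 < |t − 2| < δ implies |(5t^3 - 3t^2 - 6t) − 16| < ϵ.
(5t^3 - 3t^2 - 6t) − 16 = 5t^3 - 3t^2 - 6t - 16 = (t − 2)(5t^2 + 7t + 8).
So |(5t^3 - 3t^2 - 6t) − 16| = |t − 2|·|5t^2 + 7t + 8|.
Require δ ≤ 1. Then |t − 2| < 1 gives |t| < 3, and by the triangle inequality |5t^2 + 7t + 8| ≤ 5·3^2 + 7·3 + 8 = 74.
Hence |(5t^3 - 3t^2 - 6t) − 16| ≤ 74|t − 2| < ϵ provided |t − 2| < ϵ/74.
Choosing δ = min(1, ϵ/74) ensures both conditions, hence |(5t^3 - 3t^2 - 6t) − 16| < ϵ.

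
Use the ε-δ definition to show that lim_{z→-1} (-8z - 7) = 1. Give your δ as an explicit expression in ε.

Let ε > 0. We need δ > 0 so that 0 < |z + 1| < δ implies |(-8z - 7) − 1| < ε.
Since (-8z - 7) − 1 = -8(z + 1), we have |(-8z - 7) − 1| = 8|z + 1|.
Thus it suffices that |z + 1| < ε/8.
Take δ = ε/8. If 0 < |z + 1| < δ then |(-8z - 7) − 1| = 8|z + 1| < 8·(ε/8) = ε.

δ = ε/8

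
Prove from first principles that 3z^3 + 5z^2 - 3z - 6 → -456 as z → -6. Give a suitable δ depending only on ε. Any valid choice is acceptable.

Let ε > 0 be given. We want δ > 0 such that 0 < |z + 6| < δ implies |(3z^3 + 5z^2 - 3z - 6) + 456| < ε.
(3z^3 + 5z^2 - 3z - 6) + 456 = 3z^3 + 5z^2 - 3z + 450 = (z + 6)(3z^2 - 13z + 75).
So |(3z^3 + 5z^2 - 3z - 6) + 456| = |z + 6|·|3z^2 - 13z + 75|.
Assume first that |z + 6| < 1, so |z| < 7. Then |3z^2 - 13z + 75| ≤ 3·7^2 + 13·7 + 75 = 313.
Hence |(3z^3 + 5z^2 - 3z - 6) + 456| ≤ 313|z + 6| < ε provided |z + 6| < ε/313.
Take δ = min(1, ε/313). Then 0 < |z + 6| < δ gives both |z + 6| < 1 and |z + 6| < ε/313, so |(3z^3 + 5z^2 - 3z - 6) + 456| < ε.

δ = min(1, ε/313)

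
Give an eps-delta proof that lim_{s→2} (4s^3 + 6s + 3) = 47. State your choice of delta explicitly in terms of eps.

Suppose eps > 0. We want delta > 0 such that 0 < |s − 2| < delta implies |(4s^3 + 6s + 3) − 47| < eps.
(4s^3 + 6s + 3) − 47 = 4s^3 + 6s - 44 = (s − 2)(4s^2 + 8s + 22).
So |(4s^3 + 6s + 3) − 47| = |s − 2|·|4s^2 + 8s + 22|.
Assume first that |s − 2| < 1, so |s| < 3. Then |4s^2 + 8s + 22| ≤ 4·3^2 + 8·3 + 22 = 82.
Hence |(4s^3 + 6s + 3) − 47| ≤ 82|s − 2| < eps provided |s − 2| < eps/82.
Take delta = min(1, eps/82). Then 0 < |s − 2| < delta gives both |s − 2| < 1 and |s − 2| < eps/82, so |(4s^3 + 6s + 3) − 47| < eps.

delta = min(1, eps/82)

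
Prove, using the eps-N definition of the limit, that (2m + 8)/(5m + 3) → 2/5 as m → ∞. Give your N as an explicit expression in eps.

N = (34/25)/eps

Let eps > 0. For m ≥ 1, |(2m + 8)/(5m + 3) − (2/5)| = |34|/(5(5m + 3)) = 34/(5(5m + 3)).
Since 5m + 3 ≥ 5m for m ≥ 1, this is ≤ 34/(5·5m) = (34/25)/m.
So |(2m + 8)/(5m + 3) − (2/5)| < eps whenever m > (34/25)/eps.
Take N = (34/25)/eps. If m > N then |(2m + 8)/(5m + 3) − (2/5)| ≤ (34/25)/m < eps.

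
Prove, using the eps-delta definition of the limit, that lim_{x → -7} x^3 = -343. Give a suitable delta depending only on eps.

Suppose eps > 0. We seek delta > 0 with 0 < |x + 7| < delta ⇒ |x^3 + 343| < eps.
Factor: x^3 + 343 = (x + 7)(x^2 - 7x + 49), so |x^3 + 343| = |x + 7|·|x^2 - 7x + 49|.
Restrict delta ≤ 1. Then |x + 7| < 1 gives |x| < 8, so by the triangle inequality |x^2 - 7x + 49| ≤ 8^2 + 7·8 + 49 = 169.
Hence |x^3 + 343| ≤ 169|x + 7|, which is < eps once |x + 7| < eps/169.
Take delta = min(1, eps/169). If 0 < |x + 7| < delta then both bounds hold and |x^3 + 343| ≤ 169|x + 7| < 169·(eps/169) = eps.

delta = min(1, eps/169)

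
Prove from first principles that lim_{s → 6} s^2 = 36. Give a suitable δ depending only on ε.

δ = min(2, ε/14)

Fix ε > 0. We seek δ > 0 with 0 < |s − 6| < δ ⇒ |s^2 − 36| < ε.
Factor: s^2 − 36 = (s − 6)(s + 6), so |s^2 − 36| = |s − 6|·|s + 6|.
Impose δ ≤ 2 so that |s| < 8; then |s + 6| ≤ 14.
Hence |s^2 − 36| ≤ 14|s − 6|, which is < ε once |s − 6| < ε/14.
Take δ = min(2, ε/14). If 0 < |s − 6| < δ then both bounds hold and |s^2 − 36| ≤ 14|s − 6| < 14·(ε/14) = ε.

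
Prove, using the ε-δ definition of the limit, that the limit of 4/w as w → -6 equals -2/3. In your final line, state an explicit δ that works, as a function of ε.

δ = min(3, (9/2)ε)

Let ε > 0 be given. We seek δ > 0 such that 0 < |w + 6| < δ implies |4/w + 2/3| < ε.
|4/w + 2/3| = 4·|-6 − w|/(6·|w|) = 4|w + 6|/(6|w|).
Restrict δ ≤ 3. Then |w + 6| < 3 gives |w| > 3, so 6|w| > 18.
Then |4/w + 2/3| < 4|w + 6|/18, which is < ε when |w + 6| < (9/2)ε.
Take δ = min(3, (9/2)ε). Then 0 < |w + 6| < δ gives both |w + 6| < 3 and |w + 6| < (9/2)ε, so |4/w + 2/3| < ε.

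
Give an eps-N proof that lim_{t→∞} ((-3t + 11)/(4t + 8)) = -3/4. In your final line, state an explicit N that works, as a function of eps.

Suppose eps > 0. We seek N > 0 such that t > N implies |(-3t + 11)/(4t + 8) + 3/4| < eps.
(-3t + 11)/(4t + 8) + 3/4 = (4(-3t + 11) − (-3)(4t + 8)) / (4(4t + 8)) = 68/(4(4t + 8)).
For t > 0 we have 4t + 8 > 4t, so |(-3t + 11)/(4t + 8) + 3/4| = 68/(4(4t + 8)) < 68/(4·4t) = (17/4)/t.
Thus |(-3t + 11)/(4t + 8) + 3/4| < eps whenever t > (17/4)/eps.
Take N = (17/4)/eps. If t > N then |(-3t + 11)/(4t + 8) + 3/4| < (17/4)/t < eps.

N = (17/4)/eps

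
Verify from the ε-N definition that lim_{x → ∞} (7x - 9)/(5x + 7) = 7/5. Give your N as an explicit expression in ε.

Suppose ε > 0. We seek N > 0 such that x > N implies |(7x - 9)/(5x + 7) − (7/5)| < ε.
(7x - 9)/(5x + 7) − (7/5) = (5(7x - 9) − 7(5x + 7)) / (5(5x + 7)) = -94/(5(5x + 7)).
For x > 0 we have 5x + 7 > 5x, so |(7x - 9)/(5x + 7) − (7/5)| = 94/(5(5x + 7)) < 94/(5·5x) = (94/25)/x.
Thus |(7x - 9)/(5x + 7) − (7/5)| < ε whenever x > (94/25)/ε.
Take N = (94/25)/ε. If x > N then |(7x - 9)/(5x + 7) − (7/5)| < (94/25)/x < ε.

N = (94/25)/ε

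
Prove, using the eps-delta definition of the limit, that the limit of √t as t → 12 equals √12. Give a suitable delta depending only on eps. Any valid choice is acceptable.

Suppose eps > 0. We want delta > 0 such that 0 < |t − 12| < delta implies |√t − √12| < eps.
Rationalise: √t − √12 = (t − 12)/(√t + √12), so |√t − √12| = |t − 12|/(√t + √12).
Restrict delta ≤ 12 so that |t − 12| < 12 forces t > 0, and then √t + √12 > √12.
Hence |√t − √12| < |t − 12|/√12, which is < eps once |t − 12| < √12·eps.
Take delta = min(12, √12·eps). If 0 < |t − 12| < delta then t > 0 and |√t − √12| < |t − 12|/√12 < eps.

delta = min(12, √12·eps)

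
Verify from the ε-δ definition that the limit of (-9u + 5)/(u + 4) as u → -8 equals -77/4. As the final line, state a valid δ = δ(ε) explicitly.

Suppose ε > 0. We want δ > 0 with 0 < |u + 8| < δ ⇒ |(-9u + 5)/(u + 4) + 77/4| < ε.
Combining over a common denominator, (-9u + 5)/(u + 4) + 77/4 = [(-9u + 5)·(-4) − 77·(u + 4)] / [(-4)·(u + 4)] = -41(u + 8) / ((-4)(u + 4)).
So |(-9u + 5)/(u + 4) + 77/4| = 41|u + 8| / (4·|u + 4|).
Restrict δ ≤ 2. Then |u + 8| < 2 gives |u + 4| = |(u + 8) + (-4)| ≥ 4 − 2 = 2.
Hence |(-9u + 5)/(u + 4) + 77/4| < 41|u + 8|/(4·2) = (41/8)|u + 8|, which is < ε once |u + 8| < (8/41)ε.
Take δ = min(2, (8/41)ε). Then 0 < |u + 8| < δ forces both bounds, so |(-9u + 5)/(u + 4) + 77/4| < ε.

δ = min(2, (8/41)ε)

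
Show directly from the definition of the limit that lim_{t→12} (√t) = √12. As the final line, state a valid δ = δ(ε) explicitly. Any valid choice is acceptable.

Fix ε > 0. We want δ > 0 such that 0 < |t − 12| < δ implies |√t − √12| < ε.
Multiplying by the conjugate, |√t − √12| = |t − 12|/(√t + √12).
Restrict δ ≤ 12 so that |t − 12| < 12 forces t > 0, and then √t + √12 > √12.
Hence |√t − √12| < |t − 12|/√12, which is < ε once |t − 12| < √12·ε.
Take δ = min(12, √12·ε). If 0 < |t − 12| < δ then t > 0 and |√t − √12| < |t − 12|/√12 < ε.

δ = min(12, √12·ε)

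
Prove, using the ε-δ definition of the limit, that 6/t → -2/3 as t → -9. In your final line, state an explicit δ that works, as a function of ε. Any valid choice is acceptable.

Suppose ε > 0. We seek δ > 0 such that 0 < |t + 9| < δ implies |6/t + 2/3| < ε.
|6/t + 2/3| = 6·|-9 − t|/(9·|t|) = 6|t + 9|/(9|t|).
Restrict δ ≤ 9/2. Then |t + 9| < 9/2 gives |t| > 9/2, so 9|t| > 81/2.
Then |6/t + 2/3| < 6|t + 9|/(81/2), which is < ε when |t + 9| < (27/4)ε.
Take δ = min(9/2, (27/4)ε). Then 0 < |t + 9| < δ gives both |t + 9| < 9/2 and |t + 9| < (27/4)ε, so |6/t + 2/3| < ε.

δ = min(9/2, (27/4)ε)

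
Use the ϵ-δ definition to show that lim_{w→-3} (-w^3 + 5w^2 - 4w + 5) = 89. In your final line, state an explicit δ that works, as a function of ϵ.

δ = min(1, ϵ/76)

Let ϵ > 0 be given. We want δ > 0 such that 0 < |w + 3| < δ implies |(-w^3 + 5w^2 - 4w + 5) − 89| < ϵ.
(-w^3 + 5w^2 - 4w + 5) − 89 = -w^3 + 5w^2 - 4w - 84 = (w + 3)(-w^2 + 8w - 28).
So |(-w^3 + 5w^2 - 4w + 5) − 89| = |w + 3|·|-w^2 + 8w - 28|.
Assume first that |w + 3| < 1, so |w| < 4. Then |-w^2 + 8w - 28| ≤ 4^2 + 8·4 + 28 = 76.
Hence |(-w^3 + 5w^2 - 4w + 5) − 89| ≤ 76|w + 3| < ϵ provided |w + 3| < ϵ/76.
Take δ = min(1, ϵ/76). Then 0 < |w + 3| < δ gives both |w + 3| < 1 and |w + 3| < ϵ/76, so |(-w^3 + 5w^2 - 4w + 5) − 89| < ϵ.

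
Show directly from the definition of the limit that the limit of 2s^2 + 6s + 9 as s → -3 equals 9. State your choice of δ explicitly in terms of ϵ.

Let ϵ > 0 be given. We want δ > 0 such that 0 < |s + 3| < δ implies |(2s^2 + 6s + 9) − 9| < ϵ.
(2s^2 + 6s + 9) − 9 = 2s^2 + 6s = (s + 3)(2s).
So |(2s^2 + 6s + 9) − 9| = |s + 3|·|2s|.
Assume first that |s + 3| < 2, so |s| < 5. Then |2s| ≤ 2·5 = 10.
Hence |(2s^2 + 6s + 9) − 9| ≤ 10|s + 3| < ϵ provided |s + 3| < ϵ/10.
Choosing δ = min(2, ϵ/10) ensures both conditions, hence |(2s^2 + 6s + 9) − 9| < ϵ.

δ = min(2, ϵ/10)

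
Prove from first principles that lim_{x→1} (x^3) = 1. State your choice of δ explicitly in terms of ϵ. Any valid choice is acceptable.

δ = min(1, ϵ/7)

Fix ϵ > 0. We seek δ > 0 with 0 < |x − 1| < δ ⇒ |x^3 − 1| < ϵ.
Factor: x^3 − 1 = (x − 1)(x^2 + x + 1), so |x^3 − 1| = |x − 1|·|x^2 + x + 1|.
Restrict δ ≤ 1. Then |x − 1| < 1 gives |x| < 2, so by the triangle inequality |x^2 + x + 1| ≤ 2^2 + 2 + 1 = 7.
Hence |x^3 − 1| ≤ 7|x − 1|, which is < ϵ once |x − 1| < ϵ/7.
Take δ = min(1, ϵ/7). If 0 < |x − 1| < δ then both bounds hold and |x^3 − 1| ≤ 7|x − 1| < 7·(ϵ/7) = ϵ.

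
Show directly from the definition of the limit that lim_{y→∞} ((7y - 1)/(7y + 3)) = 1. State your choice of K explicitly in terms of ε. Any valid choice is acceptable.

Let ε > 0 be given. We seek K > 0 such that y > K implies |(7y - 1)/(7y + 3) − 1| < ε.
(7y - 1)/(7y + 3) − 1 = (7(7y - 1) − 7(7y + 3)) / (7(7y + 3)) = -28/(7(7y + 3)).
For y > 0 we have 7y + 3 > 7y, so |(7y - 1)/(7y + 3) − 1| = 28/(7(7y + 3)) < 28/(7·7y) = (4/7)/y.
Thus |(7y - 1)/(7y + 3) − 1| < ε whenever y > (4/7)/ε.
Take K = (4/7)/ε. If y > K then |(7y - 1)/(7y + 3) − 1| < (4/7)/y < ε.

K = (4/7)/ε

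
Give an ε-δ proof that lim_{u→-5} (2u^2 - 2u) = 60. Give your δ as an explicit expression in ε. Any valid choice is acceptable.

δ = min(1, ε/24)

Let ε > 0 be given. We want δ > 0 such that 0 < |u + 5| < δ implies |(2u^2 - 2u) − 60| < ε.
(2u^2 - 2u) − 60 = 2u^2 - 2u - 60 = (u + 5)(2u - 12).
So |(2u^2 - 2u) − 60| = |u + 5|·|2u - 12|.
Require δ ≤ 1. Then |u + 5| < 1 gives |u| < 6, and by the triangle inequality |2u - 12| ≤ 2·6 + 12 = 24.
Hence |(2u^2 - 2u) − 60| ≤ 24|u + 5| < ε provided |u + 5| < ε/24.
Choosing δ = min(1, ε/24) ensures both conditions, hence |(2u^2 - 2u) − 60| < ε.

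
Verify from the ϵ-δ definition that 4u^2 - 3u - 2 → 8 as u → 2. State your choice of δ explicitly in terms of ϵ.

δ = min(2, ϵ/21)

Let ϵ > 0 be given. We want δ > 0 such that 0 < |u − 2| < δ implies |(4u^2 - 3u - 2) − 8| < ϵ.
(4u^2 - 3u - 2) − 8 = 4u^2 - 3u - 10 = (u − 2)(4u + 5).
So |(4u^2 - 3u - 2) − 8| = |u − 2|·|4u + 5|.
Require δ ≤ 2. Then |u − 2| < 2 gives |u| < 4, and by the triangle inequality |4u + 5| ≤ 4·4 + 5 = 21.
Hence |(4u^2 - 3u - 2) − 8| ≤ 21|u − 2| < ϵ provided |u − 2| < ϵ/21.
Take δ = min(2, ϵ/21). Then 0 < |u − 2| < δ gives both |u − 2| < 2 and |u − 2| < ϵ/21, so |(4u^2 - 3u - 2) − 8| < ϵ.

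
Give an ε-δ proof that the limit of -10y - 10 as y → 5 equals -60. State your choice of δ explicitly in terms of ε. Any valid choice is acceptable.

Fix ε > 0. We need δ > 0 so that 0 < |y − 5| < δ implies |(-10y - 10) + 60| < ε.
Since (-10y - 10) + 60 = -10(y − 5), we have |(-10y - 10) + 60| = 10|y − 5|.
Thus it suffices that |y − 5| < ε/10.
Choosing δ = ε/10 gives |(-10y - 10) + 60| = 10|y − 5| < ε whenever |y − 5| < δ.

δ = ε/10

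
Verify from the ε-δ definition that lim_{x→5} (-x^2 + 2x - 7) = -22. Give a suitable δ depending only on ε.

Let ε > 0 be given. We want δ > 0 such that 0 < |x − 5| < δ implies |(-x^2 + 2x - 7) + 22| < ε.
(-x^2 + 2x - 7) + 22 = -x^2 + 2x + 15 = (x − 5)(-x - 3).
So |(-x^2 + 2x - 7) + 22| = |x − 5|·|-x - 3|.
Require δ ≤ 1. Then |x − 5| < 1 gives |x| < 6, and by the triangle inequality |-x - 3| ≤ 6 + 3 = 9.
Hence |(-x^2 + 2x - 7) + 22| ≤ 9|x − 5| < ε provided |x − 5| < ε/9.
Take δ = min(1, ε/9). Then 0 < |x − 5| < δ gives both |x − 5| < 1 and |x − 5| < ε/9, so |(-x^2 + 2x - 7) + 22| < ε.

δ = min(1, ε/9)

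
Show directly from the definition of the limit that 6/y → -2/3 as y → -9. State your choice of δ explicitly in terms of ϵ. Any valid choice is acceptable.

Fix ϵ > 0. We seek δ > 0 such that 0 < |y + 9| < δ implies |6/y + 2/3| < ϵ.
|6/y + 2/3| = 6·|-9 − y|/(9·|y|) = 6|y + 9|/(9|y|).
Restrict δ ≤ 9/2. Then |y + 9| < 9/2 gives |y| > 9/2, so 9|y| > 81/2.
Then |6/y + 2/3| < 6|y + 9|/(81/2), which is < ϵ when |y + 9| < (27/4)ϵ.
Take δ = min(9/2, (27/4)ϵ). Then 0 < |y + 9| < δ gives both |y + 9| < 9/2 and |y + 9| < (27/4)ϵ, so |6/y + 2/3| < ϵ.

δ = min(9/2, (27/4)ϵ)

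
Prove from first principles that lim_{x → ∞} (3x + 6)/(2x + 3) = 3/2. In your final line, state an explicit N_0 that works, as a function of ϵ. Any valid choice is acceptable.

Let ϵ > 0 be given. We seek N_0 > 0 such that x > N_0 implies |(3x + 6)/(2x + 3) − (3/2)| < ϵ.
(3x + 6)/(2x + 3) − (3/2) = (2(3x + 6) − 3(2x + 3)) / (2(2x + 3)) = 3/(2(2x + 3)).
For x > 0 we have 2x + 3 > 2x, so |(3x + 6)/(2x + 3) − (3/2)| = 3/(2(2x + 3)) < 3/(2·2x) = (3/4)/x.
Thus |(3x + 6)/(2x + 3) − (3/2)| < ϵ whenever x > (3/4)/ϵ.
Take N_0 = (3/4)/ϵ. If x > N_0 then |(3x + 6)/(2x + 3) − (3/2)| < (3/4)/x < ϵ.

N_0 = (3/4)/ϵ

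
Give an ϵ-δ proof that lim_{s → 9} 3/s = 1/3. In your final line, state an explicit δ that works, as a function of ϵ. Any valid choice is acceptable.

Let ϵ > 0. We seek δ > 0 such that 0 < |s − 9| < δ implies |3/s − (1/3)| < ϵ.
|3/s − (1/3)| = 3·|9 − s|/(9·|s|) = 3|s − 9|/(9|s|).
Require δ ≤ 9/2 so that |s| > 9 − 9/2 = 9/2, hence 9|s| > 81/2.
Then |3/s − (1/3)| < 3|s − 9|/(81/2), which is < ϵ when |s − 9| < (27/2)ϵ.
Take δ = min(9/2, (27/2)ϵ). Then 0 < |s − 9| < δ gives both |s − 9| < 9/2 and |s − 9| < (27/2)ϵ, so |3/s − (1/3)| < ϵ.

δ = min(9/2, (27/2)ϵ)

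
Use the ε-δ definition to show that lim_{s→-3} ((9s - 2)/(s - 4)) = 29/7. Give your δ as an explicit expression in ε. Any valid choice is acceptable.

δ = min(7/2, (49/68)ε)

Fix ε > 0. We want δ > 0 with 0 < |s + 3| < δ ⇒ |(9s - 2)/(s - 4) − (29/7)| < ε.
Combining over a common denominator, (9s - 2)/(s - 4) − (29/7) = [(9s - 2)·(-7) − (-29)·(s - 4)] / [(-7)·(s - 4)] = -34(s + 3) / ((-7)(s - 4)).
So |(9s - 2)/(s - 4) − (29/7)| = 34|s + 3| / (7·|s − 4|).
Restrict δ ≤ 7/2. Then |s + 3| < 7/2 gives |s − 4| = |(s + 3) + (-7)| ≥ 7 − 7/2 = 7/2.
Hence |(9s - 2)/(s - 4) − (29/7)| < 34|s + 3|/(7·(7/2)) = (68/49)|s + 3|, which is < ε once |s + 3| < (49/68)ε.
Take δ = min(7/2, (49/68)ε). Then 0 < |s + 3| < δ forces both bounds, so |(9s - 2)/(s - 4) − (29/7)| < ε.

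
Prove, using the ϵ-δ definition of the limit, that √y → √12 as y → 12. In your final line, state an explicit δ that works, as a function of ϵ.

Suppose ϵ > 0. We want δ > 0 such that 0 < |y − 12| < δ implies |√y − √12| < ϵ.
Rationalise: √y − √12 = (y − 12)/(√y + √12), so |√y − √12| = |y − 12|/(√y + √12).
Restrict δ ≤ 12 so that |y − 12| < 12 forces y > 0, and then √y + √12 > √12.
Hence |√y − √12| < |y − 12|/√12, which is < ϵ once |y − 12| < √12·ϵ.
Take δ = min(12, √12·ϵ). If 0 < |y − 12| < δ then y > 0 and |√y − √12| < |y − 12|/√12 < ϵ.

δ = min(12, √12·ϵ)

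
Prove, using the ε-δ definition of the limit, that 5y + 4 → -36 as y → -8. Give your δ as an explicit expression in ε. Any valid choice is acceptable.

Let ε > 0 be given. We need δ > 0 so that 0 < |y + 8| < δ implies |(5y + 4) + 36| < ε.
|(5y + 4) + 36| = |5y + 40| = 5|y + 8|.
Thus it suffices that |y + 8| < ε/5.
Take δ = ε/5. If 0 < |y + 8| < δ then |(5y + 4) + 36| = 5|y + 8| < 5·(ε/5) = ε.

δ = ε/5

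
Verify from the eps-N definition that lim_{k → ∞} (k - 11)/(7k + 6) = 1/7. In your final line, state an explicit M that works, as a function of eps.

M = (83/49)/eps

Let eps > 0. For k ≥ 1, |(k - 11)/(7k + 6) − (1/7)| = |-83|/(7(7k + 6)) = 83/(7(7k + 6)).
Since 7k + 6 ≥ 7k for k ≥ 1, this is ≤ 83/(7·7k) = (83/49)/k.
So |(k - 11)/(7k + 6) − (1/7)| < eps whenever k > (83/49)/eps.
Take M = (83/49)/eps. If k > M then |(k - 11)/(7k + 6) − (1/7)| ≤ (83/49)/k < eps.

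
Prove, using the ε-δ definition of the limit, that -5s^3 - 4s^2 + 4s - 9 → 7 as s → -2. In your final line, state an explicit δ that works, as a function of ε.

Suppose ε > 0. We want δ > 0 such that 0 < |s + 2| < δ implies |(-5s^3 - 4s^2 + 4s - 9) − 7| < ε.
(-5s^3 - 4s^2 + 4s - 9) − 7 = -5s^3 - 4s^2 + 4s - 16 = (s + 2)(-5s^2 + 6s - 8).
So |(-5s^3 - 4s^2 + 4s - 9) − 7| = |s + 2|·|-5s^2 + 6s - 8|.
Assume first that |s + 2| < 2, so |s| < 4. Then |-5s^2 + 6s - 8| ≤ 5·4^2 + 6·4 + 8 = 112.
Hence |(-5s^3 - 4s^2 + 4s - 9) − 7| ≤ 112|s + 2| < ε provided |s + 2| < ε/112.
Take δ = min(2, ε/112). Then 0 < |s + 2| < δ gives both |s + 2| < 2 and |s + 2| < ε/112, so |(-5s^3 - 4s^2 + 4s - 9) − 7| < ε.

δ = min(2, ε/112)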